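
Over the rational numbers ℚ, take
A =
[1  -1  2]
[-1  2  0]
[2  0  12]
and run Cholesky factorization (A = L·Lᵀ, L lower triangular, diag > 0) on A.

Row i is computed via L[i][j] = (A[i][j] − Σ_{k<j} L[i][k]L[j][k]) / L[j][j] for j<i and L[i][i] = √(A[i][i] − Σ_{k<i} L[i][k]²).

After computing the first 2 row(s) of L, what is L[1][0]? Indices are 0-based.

Step 1: L[0][0] = √(1) = 1.
  L[1][0] = (-1) / L[0][0] = -1.
Step 2: L[1][1] = √(1) = 1.

L[1][0] = -1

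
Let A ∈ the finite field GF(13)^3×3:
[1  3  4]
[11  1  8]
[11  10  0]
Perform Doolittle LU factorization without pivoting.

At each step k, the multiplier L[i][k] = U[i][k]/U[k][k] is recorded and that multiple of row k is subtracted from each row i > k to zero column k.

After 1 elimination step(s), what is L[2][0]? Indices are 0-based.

L[2][0] = 11

[col 0] pivot 1
  R1 -= 11*R0 → (0, 7, 3)  (L[1][0] := 11)
  R2 -= 11*R0 → (0, 3, 8)  (L[2][0] := 11)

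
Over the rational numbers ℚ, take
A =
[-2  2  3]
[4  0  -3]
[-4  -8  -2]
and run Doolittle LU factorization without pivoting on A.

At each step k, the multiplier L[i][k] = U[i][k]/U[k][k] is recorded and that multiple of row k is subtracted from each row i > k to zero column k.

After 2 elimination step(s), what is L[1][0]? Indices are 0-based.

[col 0] pivot -2
  R1 -= -2*R0 → (0, 4, 3)  (L[1][0] := -2)
  R2 -= 2*R0 → (0, -12, -8)  (L[2][0] := 2)
[col 1] pivot 4
  R2 -= -3*R1 → (0, 0, 1)  (L[2][1] := -3)

L[1][0] = -2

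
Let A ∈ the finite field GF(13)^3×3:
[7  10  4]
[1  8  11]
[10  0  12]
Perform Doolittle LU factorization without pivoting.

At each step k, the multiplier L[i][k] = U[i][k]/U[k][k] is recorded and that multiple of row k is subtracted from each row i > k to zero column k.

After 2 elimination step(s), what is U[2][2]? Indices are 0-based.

Step 1: pivot at (0,0) is 7.
  row1 ← row1 − (2)·row0  ⇒  L[1][0]=2, U row1=(0, 1, 3)
  row2 ← row2 − (7)·row0  ⇒  L[2][0]=7, U row2=(0, 8, 10)
Step 2: pivot at (1,1) is 1.
  row2 ← row2 − (8)·row1  ⇒  L[2][1]=8, U row2=(0, 0, 12)

U[2][2] = 12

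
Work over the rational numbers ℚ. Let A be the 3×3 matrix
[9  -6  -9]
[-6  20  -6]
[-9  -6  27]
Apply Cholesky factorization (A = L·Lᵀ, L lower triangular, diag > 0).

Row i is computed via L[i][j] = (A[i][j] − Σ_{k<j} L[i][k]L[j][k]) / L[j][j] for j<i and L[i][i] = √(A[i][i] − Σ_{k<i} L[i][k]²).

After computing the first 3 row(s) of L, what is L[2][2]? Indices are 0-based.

Step 1: L[0][0] = √(9) = 3.
  L[1][0] = (-6) / L[0][0] = -2.
Step 2: L[1][1] = √(16) = 4.
  L[2][0] = (-9) / L[0][0] = -3.
  L[2][1] = (-12) / L[1][1] = -3.
Step 3: L[2][2] = √(9) = 3.

L[2][2] = 3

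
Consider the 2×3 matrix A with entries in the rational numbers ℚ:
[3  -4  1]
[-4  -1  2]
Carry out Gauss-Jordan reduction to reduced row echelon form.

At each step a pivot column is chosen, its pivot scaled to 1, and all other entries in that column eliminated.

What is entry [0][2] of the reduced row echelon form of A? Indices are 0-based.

M[0][2] = -7/19

step 1: normalize row 0 (÷3) = (1, -4/3, 1/3)
  row 1: subtract -4×row0 = (0, -19/3, 10/3)
step 2: normalize row 1 (÷-19/3) = (0, 1, -10/19)
  row 0: subtract -4/3×row1 = (1, 0, -7/19)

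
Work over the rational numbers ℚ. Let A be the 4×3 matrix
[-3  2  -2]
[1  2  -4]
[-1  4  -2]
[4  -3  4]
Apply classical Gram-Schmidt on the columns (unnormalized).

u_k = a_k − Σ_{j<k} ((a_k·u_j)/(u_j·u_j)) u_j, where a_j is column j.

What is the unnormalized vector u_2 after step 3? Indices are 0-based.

Step 1: u_0 = a_0 = (-3, 1, -1, 4).
Step 2: u_1 = a_1 − (-20/27)·u_0 = (-2/9, 74/27, 88/27, -1/27).
Step 3: u_2 = a_2 − (20/27)·u_0 − (-464/491)·u_1 = (6/491, -1056/491, 894/491, 492/491).

u_2 = (6/491, -1056/491, 894/491, 492/491)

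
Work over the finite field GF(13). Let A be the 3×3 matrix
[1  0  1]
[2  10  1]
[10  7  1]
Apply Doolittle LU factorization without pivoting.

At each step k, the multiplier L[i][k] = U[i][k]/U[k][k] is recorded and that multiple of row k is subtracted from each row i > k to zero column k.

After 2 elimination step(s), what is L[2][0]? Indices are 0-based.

Step 1: pivot at (0,0) is 1.
  row1 ← row1 − (2)·row0  ⇒  L[1][0]=2, U row1=(0, 10, 12)
  row2 ← row2 − (10)·row0  ⇒  L[2][0]=10, U row2=(0, 7, 4)
Step 2: pivot at (1,1) is 10.
  row2 ← row2 − (2)·row1  ⇒  L[2][1]=2, U row2=(0, 0, 6)

L[2][0] = 10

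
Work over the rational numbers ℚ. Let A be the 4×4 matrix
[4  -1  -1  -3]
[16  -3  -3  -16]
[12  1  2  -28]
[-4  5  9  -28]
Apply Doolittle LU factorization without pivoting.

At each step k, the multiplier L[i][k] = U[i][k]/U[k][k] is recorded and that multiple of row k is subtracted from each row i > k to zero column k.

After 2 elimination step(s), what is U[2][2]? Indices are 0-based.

U[2][2] = 1

[col 0] pivot 4
  R1 -= 4*R0 → (0, 1, 1, -4)  (L[1][0] := 4)
  R2 -= 3*R0 → (0, 4, 5, -19)  (L[2][0] := 3)
  R3 -= -1*R0 → (0, 4, 8, -31)  (L[3][0] := -1)
[col 1] pivot 1
  R2 -= 4*R1 → (0, 0, 1, -3)  (L[2][1] := 4)
  R3 -= 4*R1 → (0, 0, 4, -15)  (L[3][1] := 4)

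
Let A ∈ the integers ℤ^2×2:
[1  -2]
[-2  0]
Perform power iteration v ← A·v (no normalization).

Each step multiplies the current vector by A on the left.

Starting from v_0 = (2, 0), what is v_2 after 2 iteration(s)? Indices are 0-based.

v_2 = (10, -4)

v_0 = (2, 0).
v_1 = A·v_0 = (2, -4).
v_2 = A·v_1 = (10, -4).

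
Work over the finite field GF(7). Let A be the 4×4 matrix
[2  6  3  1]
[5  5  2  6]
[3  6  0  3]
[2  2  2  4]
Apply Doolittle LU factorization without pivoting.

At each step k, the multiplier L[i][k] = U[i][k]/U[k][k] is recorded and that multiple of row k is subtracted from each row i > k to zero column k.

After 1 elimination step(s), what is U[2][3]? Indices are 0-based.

U[2][3] = 5

k=0: U[0][0]=2
  eliminate (1,0): mult=6, new row 1: (0, 4, 5, 0); set L[1][0]=6
  eliminate (2,0): mult=5, new row 2: (0, 4, 6, 5); set L[2][0]=5
  eliminate (3,0): mult=1, new row 3: (0, 3, 6, 3); set L[3][0]=1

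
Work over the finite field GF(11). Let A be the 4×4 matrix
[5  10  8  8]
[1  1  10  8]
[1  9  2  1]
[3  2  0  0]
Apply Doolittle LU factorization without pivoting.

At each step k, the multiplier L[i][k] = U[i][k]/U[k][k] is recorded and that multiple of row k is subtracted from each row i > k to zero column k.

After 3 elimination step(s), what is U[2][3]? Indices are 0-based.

U[2][3] = 9

Step 1: pivot at (0,0) is 5.
  row1 ← row1 − (9)·row0  ⇒  L[1][0]=9, U row1=(0, 10, 4, 2)
  row2 ← row2 − (9)·row0  ⇒  L[2][0]=9, U row2=(0, 7, 7, 6)
  row3 ← row3 − (5)·row0  ⇒  L[3][0]=5, U row3=(0, 7, 4, 4)
Step 2: pivot at (1,1) is 10.
  row2 ← row2 − (4)·row1  ⇒  L[2][1]=4, U row2=(0, 0, 2, 9)
  row3 ← row3 − (4)·row1  ⇒  L[3][1]=4, U row3=(0, 0, 10, 7)
Step 3: pivot at (2,2) is 2.
  row3 ← row3 − (5)·row2  ⇒  L[3][2]=5, U row3=(0, 0, 0, 6)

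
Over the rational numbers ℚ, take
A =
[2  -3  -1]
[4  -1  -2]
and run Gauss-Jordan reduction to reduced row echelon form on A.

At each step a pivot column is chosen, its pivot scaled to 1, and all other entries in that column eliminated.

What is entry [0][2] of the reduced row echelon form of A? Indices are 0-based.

M[0][2] = -1/2

step 1: normalize row 0 (÷2) = (1, -3/2, -1/2)
  row 1: subtract 4×row0 = (0, 5, 0)
step 2: normalize row 1 (÷5) = (0, 1, 0)
  row 0: subtract -3/2×row1 = (1, 0, -1/2)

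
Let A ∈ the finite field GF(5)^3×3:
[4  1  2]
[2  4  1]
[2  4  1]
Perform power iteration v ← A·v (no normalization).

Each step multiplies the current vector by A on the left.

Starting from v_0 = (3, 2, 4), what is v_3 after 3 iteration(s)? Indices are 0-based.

v_0 = (3, 2, 4).
v_1 = A·v_0 = (2, 3, 3).
v_2 = A·v_1 = (2, 4, 4).
v_3 = A·v_2 = (0, 4, 4).

v_3 = (0, 4, 4)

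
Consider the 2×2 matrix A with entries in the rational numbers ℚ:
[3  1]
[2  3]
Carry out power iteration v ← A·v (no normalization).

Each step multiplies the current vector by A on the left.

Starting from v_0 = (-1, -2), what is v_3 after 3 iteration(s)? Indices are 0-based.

v_0 = (-1, -2).
v_1 = A·v_0 = (-5, -8).
v_2 = A·v_1 = (-23, -34).
v_3 = A·v_2 = (-103, -148).

v_3 = (-103, -148)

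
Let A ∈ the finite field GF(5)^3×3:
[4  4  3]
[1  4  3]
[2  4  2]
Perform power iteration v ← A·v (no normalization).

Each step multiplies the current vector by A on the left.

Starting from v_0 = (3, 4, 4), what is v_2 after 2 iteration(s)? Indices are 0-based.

v_2 = (4, 4, 4)

v_0 = (3, 4, 4).
v_1 = A·v_0 = (0, 1, 0).
v_2 = A·v_1 = (4, 4, 4).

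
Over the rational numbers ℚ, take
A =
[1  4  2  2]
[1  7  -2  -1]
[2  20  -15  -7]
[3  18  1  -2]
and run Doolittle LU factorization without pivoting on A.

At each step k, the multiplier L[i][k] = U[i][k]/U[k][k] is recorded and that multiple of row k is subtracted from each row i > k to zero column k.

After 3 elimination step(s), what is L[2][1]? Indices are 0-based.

L[2][1] = 4

Step 1: pivot at (0,0) is 1.
  row1 ← row1 − (1)·row0  ⇒  L[1][0]=1, U row1=(0, 3, -4, -3)
  row2 ← row2 − (2)·row0  ⇒  L[2][0]=2, U row2=(0, 12, -19, -11)
  row3 ← row3 − (3)·row0  ⇒  L[3][0]=3, U row3=(0, 6, -5, -8)
Step 2: pivot at (1,1) is 3.
  row2 ← row2 − (4)·row1  ⇒  L[2][1]=4, U row2=(0, 0, -3, 1)
  row3 ← row3 − (2)·row1  ⇒  L[3][1]=2, U row3=(0, 0, 3, -2)
Step 3: pivot at (2,2) is -3.
  row3 ← row3 − (-1)·row2  ⇒  L[3][2]=-1, U row3=(0, 0, 0, -1)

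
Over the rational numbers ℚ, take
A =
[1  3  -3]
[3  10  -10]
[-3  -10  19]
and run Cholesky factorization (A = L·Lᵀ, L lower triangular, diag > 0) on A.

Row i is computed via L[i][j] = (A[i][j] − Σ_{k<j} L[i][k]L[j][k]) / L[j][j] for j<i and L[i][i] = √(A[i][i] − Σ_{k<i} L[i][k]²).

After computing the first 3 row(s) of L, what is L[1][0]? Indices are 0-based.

Step 1: L[0][0] = √(1) = 1.
  L[1][0] = (3) / L[0][0] = 3.
Step 2: L[1][1] = √(1) = 1.
  L[2][0] = (-3) / L[0][0] = -3.
  L[2][1] = (-1) / L[1][1] = -1.
Step 3: L[2][2] = √(9) = 3.

L[1][0] = 3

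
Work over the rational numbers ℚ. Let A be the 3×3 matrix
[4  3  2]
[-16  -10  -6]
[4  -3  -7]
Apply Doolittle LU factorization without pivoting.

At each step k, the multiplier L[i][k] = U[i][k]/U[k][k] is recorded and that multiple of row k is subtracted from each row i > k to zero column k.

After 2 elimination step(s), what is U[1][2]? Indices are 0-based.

k=0: U[0][0]=4
  eliminate (1,0): mult=-4, new row 1: (0, 2, 2); set L[1][0]=-4
  eliminate (2,0): mult=1, new row 2: (0, -6, -9); set L[2][0]=1
k=1: U[1][1]=2
  eliminate (2,1): mult=-3, new row 2: (0, 0, -3); set L[2][1]=-3

U[1][2] = 2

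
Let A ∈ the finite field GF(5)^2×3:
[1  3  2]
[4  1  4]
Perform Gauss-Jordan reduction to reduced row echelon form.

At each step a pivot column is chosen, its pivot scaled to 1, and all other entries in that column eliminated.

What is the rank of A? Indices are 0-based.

[1] R0 /= 1  ⇒  (1, 3, 2)
     R1 -= 4·R0  ⇒  (0, 4, 1)
[2] R1 /= 4  ⇒  (0, 1, 4)
     R0 -= 3·R1  ⇒  (1, 0, 0)

rank = 2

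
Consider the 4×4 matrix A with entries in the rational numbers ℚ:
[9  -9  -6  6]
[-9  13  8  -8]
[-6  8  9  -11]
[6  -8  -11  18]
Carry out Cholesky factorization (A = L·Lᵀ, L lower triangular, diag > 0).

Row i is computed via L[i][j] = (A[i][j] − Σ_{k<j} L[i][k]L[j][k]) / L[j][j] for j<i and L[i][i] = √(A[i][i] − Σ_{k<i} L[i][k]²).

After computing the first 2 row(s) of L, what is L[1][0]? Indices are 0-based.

Step 1: L[0][0] = √(9) = 3.
  L[1][0] = (-9) / L[0][0] = -3.
Step 2: L[1][1] = √(4) = 2.

L[1][0] = -3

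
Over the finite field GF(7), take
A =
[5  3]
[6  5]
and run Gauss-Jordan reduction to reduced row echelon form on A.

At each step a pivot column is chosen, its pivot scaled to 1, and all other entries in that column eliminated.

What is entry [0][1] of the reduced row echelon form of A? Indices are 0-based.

M[0][1] = 2

pivot(0,0)=5: scale R0 → (1, 2)
  clear (1,0): R1 −= (6)R0 → (0, 0)
col 1: no nonzero at/below row 1; advance.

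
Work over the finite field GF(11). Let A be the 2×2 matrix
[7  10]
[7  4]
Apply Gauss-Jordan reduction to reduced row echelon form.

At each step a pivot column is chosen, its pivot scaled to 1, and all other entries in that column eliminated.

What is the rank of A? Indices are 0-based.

pivot(0,0)=7: scale R0 → (1, 3)
  clear (1,0): R1 −= (7)R0 → (0, 5)
pivot(1,1)=5: scale R1 → (0, 1)
  clear (0,1): R0 −= (3)R1 → (1, 0)

rank = 2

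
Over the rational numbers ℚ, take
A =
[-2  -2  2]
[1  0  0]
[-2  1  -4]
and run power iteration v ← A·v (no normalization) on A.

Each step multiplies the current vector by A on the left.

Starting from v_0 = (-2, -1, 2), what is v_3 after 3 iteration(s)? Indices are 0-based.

v_0 = (-2, -1, 2).
v_1 = A·v_0 = (10, -2, -5).
v_2 = A·v_1 = (-26, 10, -2).
v_3 = A·v_2 = (28, -26, 70).

v_3 = (28, -26, 70)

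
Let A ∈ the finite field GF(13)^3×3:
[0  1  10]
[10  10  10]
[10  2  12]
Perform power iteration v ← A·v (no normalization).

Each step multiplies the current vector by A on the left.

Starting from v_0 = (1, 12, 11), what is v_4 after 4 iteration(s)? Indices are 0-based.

v_0 = (1, 12, 11).
v_1 = A·v_0 = (5, 6, 10).
v_2 = A·v_1 = (2, 2, 0).
v_3 = A·v_2 = (2, 1, 11).
v_4 = A·v_3 = (7, 10, 11).

v_4 = (7, 10, 11)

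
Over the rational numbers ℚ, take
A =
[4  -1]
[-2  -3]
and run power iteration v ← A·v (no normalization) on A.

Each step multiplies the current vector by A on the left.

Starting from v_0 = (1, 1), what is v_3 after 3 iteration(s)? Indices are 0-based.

v_0 = (1, 1).
v_1 = A·v_0 = (3, -5).
v_2 = A·v_1 = (17, 9).
v_3 = A·v_2 = (59, -61).

v_3 = (59, -61)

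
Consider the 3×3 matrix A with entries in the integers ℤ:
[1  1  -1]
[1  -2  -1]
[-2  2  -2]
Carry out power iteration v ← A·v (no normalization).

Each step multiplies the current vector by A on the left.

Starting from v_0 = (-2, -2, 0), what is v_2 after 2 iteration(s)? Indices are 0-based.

v_0 = (-2, -2, 0).
v_1 = A·v_0 = (-4, 2, 0).
v_2 = A·v_1 = (-2, -8, 12).

v_2 = (-2, -8, 12)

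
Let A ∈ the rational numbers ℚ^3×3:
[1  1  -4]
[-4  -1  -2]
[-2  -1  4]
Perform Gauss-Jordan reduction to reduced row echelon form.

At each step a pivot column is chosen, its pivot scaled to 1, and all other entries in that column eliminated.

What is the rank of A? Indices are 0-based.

[1] R0 /= 1  ⇒  (1, 1, -4)
     R1 -= -4·R0  ⇒  (0, 3, -18)
     R2 -= -2·R0  ⇒  (0, 1, -4)
[2] R1 /= 3  ⇒  (0, 1, -6)
     R0 -= 1·R1  ⇒  (1, 0, 2)
     R2 -= 1·R1  ⇒  (0, 0, 2)
[3] R2 /= 2  ⇒  (0, 0, 1)
     R0 -= 2·R2  ⇒  (1, 0, 0)
     R1 -= -6·R2  ⇒  (0, 1, 0)

rank = 3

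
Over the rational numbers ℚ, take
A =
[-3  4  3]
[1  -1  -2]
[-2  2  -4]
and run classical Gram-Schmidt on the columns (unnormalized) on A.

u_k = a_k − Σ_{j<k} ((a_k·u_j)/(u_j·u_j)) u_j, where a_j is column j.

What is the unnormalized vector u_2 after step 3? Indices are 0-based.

u_2 = (0, -16/5, -8/5)

Step 1: u_0 = a_0 = (-3, 1, -2).
Step 2: u_1 = a_1 − (-17/14)·u_0 = (5/14, 3/14, -3/7).
Step 3: u_2 = a_2 − (-3/14)·u_0 − (33/5)·u_1 = (0, -16/5, -8/5).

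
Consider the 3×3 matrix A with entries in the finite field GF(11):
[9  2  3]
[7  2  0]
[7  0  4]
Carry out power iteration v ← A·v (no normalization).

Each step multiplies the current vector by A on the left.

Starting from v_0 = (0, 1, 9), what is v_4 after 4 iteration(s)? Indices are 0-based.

v_4 = (8, 2, 4)

v_0 = (0, 1, 9).
v_1 = A·v_0 = (7, 2, 3).
v_2 = A·v_1 = (10, 9, 6).
v_3 = A·v_2 = (5, 0, 6).
v_4 = A·v_3 = (8, 2, 4).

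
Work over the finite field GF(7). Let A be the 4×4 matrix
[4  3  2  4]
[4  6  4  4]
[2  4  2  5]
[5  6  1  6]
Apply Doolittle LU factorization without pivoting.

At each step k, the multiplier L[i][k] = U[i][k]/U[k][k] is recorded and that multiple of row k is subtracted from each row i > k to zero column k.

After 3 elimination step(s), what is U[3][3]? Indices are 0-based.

[col 0] pivot 4
  R1 -= 1*R0 → (0, 3, 2, 0)  (L[1][0] := 1)
  R2 -= 4*R0 → (0, 6, 1, 3)  (L[2][0] := 4)
  R3 -= 3*R0 → (0, 4, 2, 1)  (L[3][0] := 3)
[col 1] pivot 3
  R2 -= 2*R1 → (0, 0, 4, 3)  (L[2][1] := 2)
  R3 -= 6*R1 → (0, 0, 4, 1)  (L[3][1] := 6)
[col 2] pivot 4
  R3 -= 1*R2 → (0, 0, 0, 5)  (L[3][2] := 1)

U[3][3] = 5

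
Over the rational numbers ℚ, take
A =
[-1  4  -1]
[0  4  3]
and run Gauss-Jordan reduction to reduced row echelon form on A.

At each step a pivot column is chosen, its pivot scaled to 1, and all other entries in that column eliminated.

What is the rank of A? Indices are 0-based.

step 1: normalize row 0 (÷-1) = (1, -4, 1)
step 2: normalize row 1 (÷4) = (0, 1, 3/4)
  row 0: subtract -4×row1 = (1, 0, 4)

rank = 2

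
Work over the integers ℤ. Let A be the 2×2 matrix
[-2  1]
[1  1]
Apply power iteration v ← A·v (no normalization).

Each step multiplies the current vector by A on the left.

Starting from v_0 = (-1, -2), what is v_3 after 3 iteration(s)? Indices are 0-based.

v_3 = (3, -6)

v_0 = (-1, -2).
v_1 = A·v_0 = (0, -3).
v_2 = A·v_1 = (-3, -3).
v_3 = A·v_2 = (3, -6).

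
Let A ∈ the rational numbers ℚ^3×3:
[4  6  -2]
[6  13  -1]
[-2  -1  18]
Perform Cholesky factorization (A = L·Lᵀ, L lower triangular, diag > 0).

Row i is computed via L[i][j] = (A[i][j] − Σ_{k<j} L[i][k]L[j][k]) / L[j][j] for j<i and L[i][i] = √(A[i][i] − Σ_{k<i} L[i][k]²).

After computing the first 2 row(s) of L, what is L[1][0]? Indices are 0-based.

Step 1: L[0][0] = √(4) = 2.
  L[1][0] = (6) / L[0][0] = 3.
Step 2: L[1][1] = √(4) = 2.

L[1][0] = 3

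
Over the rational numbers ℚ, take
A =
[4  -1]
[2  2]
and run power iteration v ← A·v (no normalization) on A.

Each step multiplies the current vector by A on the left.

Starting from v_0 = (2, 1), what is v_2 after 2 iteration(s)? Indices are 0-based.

v_0 = (2, 1).
v_1 = A·v_0 = (7, 6).
v_2 = A·v_1 = (22, 26).

v_2 = (22, 26)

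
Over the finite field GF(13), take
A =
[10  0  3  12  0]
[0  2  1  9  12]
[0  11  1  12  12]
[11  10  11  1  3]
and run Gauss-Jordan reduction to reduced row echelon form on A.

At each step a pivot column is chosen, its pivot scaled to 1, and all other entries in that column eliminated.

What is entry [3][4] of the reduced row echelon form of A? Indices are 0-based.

M[3][4] = 9

[1] R0 /= 10  ⇒  (1, 0, 12, 9, 0)
     R3 -= 11·R0  ⇒  (0, 10, 9, 6, 3)
[2] R1 /= 2  ⇒  (0, 1, 7, 11, 6)
     R2 -= 11·R1  ⇒  (0, 0, 2, 8, 11)
     R3 -= 10·R1  ⇒  (0, 0, 4, 0, 8)
[3] R2 /= 2  ⇒  (0, 0, 1, 4, 12)
     R0 -= 12·R2  ⇒  (1, 0, 0, 0, 12)
     R1 -= 7·R2  ⇒  (0, 1, 0, 9, 0)
     R3 -= 4·R2  ⇒  (0, 0, 0, 10, 12)
[4] R3 /= 10  ⇒  (0, 0, 0, 1, 9)
     R1 -= 9·R3  ⇒  (0, 1, 0, 0, 10)
     R2 -= 4·R3  ⇒  (0, 0, 1, 0, 2)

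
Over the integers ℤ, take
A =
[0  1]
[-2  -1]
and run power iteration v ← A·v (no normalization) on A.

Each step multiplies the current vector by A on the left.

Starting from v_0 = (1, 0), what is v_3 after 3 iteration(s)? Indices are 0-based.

v_0 = (1, 0).
v_1 = A·v_0 = (0, -2).
v_2 = A·v_1 = (-2, 2).
v_3 = A·v_2 = (2, 2).

v_3 = (2, 2)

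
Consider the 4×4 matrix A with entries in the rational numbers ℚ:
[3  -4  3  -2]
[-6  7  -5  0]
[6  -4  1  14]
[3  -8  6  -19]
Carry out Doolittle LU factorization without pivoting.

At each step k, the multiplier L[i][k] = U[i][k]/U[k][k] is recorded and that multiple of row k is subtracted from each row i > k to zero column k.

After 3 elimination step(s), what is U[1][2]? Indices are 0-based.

U[1][2] = 1

[col 0] pivot 3
  R1 -= -2*R0 → (0, -1, 1, -4)  (L[1][0] := -2)
  R2 -= 2*R0 → (0, 4, -5, 18)  (L[2][0] := 2)
  R3 -= 1*R0 → (0, -4, 3, -17)  (L[3][0] := 1)
[col 1] pivot -1
  R2 -= -4*R1 → (0, 0, -1, 2)  (L[2][1] := -4)
  R3 -= 4*R1 → (0, 0, -1, -1)  (L[3][1] := 4)
[col 2] pivot -1
  R3 -= 1*R2 → (0, 0, 0, -3)  (L[3][2] := 1)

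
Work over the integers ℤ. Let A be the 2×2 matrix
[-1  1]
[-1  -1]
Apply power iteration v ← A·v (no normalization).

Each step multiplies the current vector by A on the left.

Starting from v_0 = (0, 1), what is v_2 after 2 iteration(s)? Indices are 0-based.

v_2 = (-2, 0)

v_0 = (0, 1).
v_1 = A·v_0 = (1, -1).
v_2 = A·v_1 = (-2, 0).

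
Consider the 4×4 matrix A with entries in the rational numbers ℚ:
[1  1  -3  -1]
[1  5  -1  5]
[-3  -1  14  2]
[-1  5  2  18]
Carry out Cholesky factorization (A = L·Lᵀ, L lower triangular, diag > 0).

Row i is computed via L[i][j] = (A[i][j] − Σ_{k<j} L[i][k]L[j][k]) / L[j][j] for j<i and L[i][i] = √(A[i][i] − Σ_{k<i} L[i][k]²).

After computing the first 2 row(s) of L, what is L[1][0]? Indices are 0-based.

L[1][0] = 1

Step 1: L[0][0] = √(1) = 1.
  L[1][0] = (1) / L[0][0] = 1.
Step 2: L[1][1] = √(4) = 2.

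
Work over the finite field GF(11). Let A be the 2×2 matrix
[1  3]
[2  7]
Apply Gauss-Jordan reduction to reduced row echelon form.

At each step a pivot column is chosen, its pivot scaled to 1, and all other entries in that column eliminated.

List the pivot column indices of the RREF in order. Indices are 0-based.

pivot(0,0)=1: scale R0 → (1, 3)
  clear (1,0): R1 −= (2)R0 → (0, 1)
pivot(1,1)=1: scale R1 → (0, 1)
  clear (0,1): R0 −= (3)R1 → (1, 0)

pivot columns: 0, 1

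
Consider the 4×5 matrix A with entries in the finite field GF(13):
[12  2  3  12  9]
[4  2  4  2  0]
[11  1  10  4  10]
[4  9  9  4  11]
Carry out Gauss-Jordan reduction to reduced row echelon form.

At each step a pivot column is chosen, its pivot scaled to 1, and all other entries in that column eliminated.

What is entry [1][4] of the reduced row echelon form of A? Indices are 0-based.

M[1][4] = 9

step 1: normalize row 0 (÷12) = (1, 11, 10, 1, 4)
  row 1: subtract 4×row0 = (0, 10, 3, 11, 10)
  row 2: subtract 11×row0 = (0, 10, 4, 6, 5)
  row 3: subtract 4×row0 = (0, 4, 8, 0, 8)
step 2: normalize row 1 (÷10) = (0, 1, 12, 5, 1)
  row 0: subtract 11×row1 = (1, 0, 8, 11, 6)
  row 2: subtract 10×row1 = (0, 0, 1, 8, 8)
  row 3: subtract 4×row1 = (0, 0, 12, 6, 4)
step 3: normalize row 2 (÷1) = (0, 0, 1, 8, 8)
  row 0: subtract 8×row2 = (1, 0, 0, 12, 7)
  row 1: subtract 12×row2 = (0, 1, 0, 0, 9)
  row 3: subtract 12×row2 = (0, 0, 0, 1, 12)
step 4: normalize row 3 (÷1) = (0, 0, 0, 1, 12)
  row 0: subtract 12×row3 = (1, 0, 0, 0, 6)
  row 2: subtract 8×row3 = (0, 0, 1, 0, 3)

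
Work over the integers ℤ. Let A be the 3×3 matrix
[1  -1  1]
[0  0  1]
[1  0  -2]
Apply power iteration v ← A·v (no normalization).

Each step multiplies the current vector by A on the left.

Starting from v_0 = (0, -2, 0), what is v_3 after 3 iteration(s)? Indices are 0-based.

v_0 = (0, -2, 0).
v_1 = A·v_0 = (2, 0, 0).
v_2 = A·v_1 = (2, 0, 2).
v_3 = A·v_2 = (4, 2, -2).

v_3 = (4, 2, -2)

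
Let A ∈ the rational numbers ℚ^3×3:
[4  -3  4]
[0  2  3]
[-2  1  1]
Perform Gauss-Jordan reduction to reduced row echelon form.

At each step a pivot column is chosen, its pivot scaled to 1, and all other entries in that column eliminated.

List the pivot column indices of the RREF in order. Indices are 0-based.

pivot columns: 0, 1, 2

[1] R0 /= 4  ⇒  (1, -3/4, 1)
     R2 -= -2·R0  ⇒  (0, -1/2, 3)
[2] R1 /= 2  ⇒  (0, 1, 3/2)
     R0 -= -3/4·R1  ⇒  (1, 0, 17/8)
     R2 -= -1/2·R1  ⇒  (0, 0, 15/4)
[3] R2 /= 15/4  ⇒  (0, 0, 1)
     R0 -= 17/8·R2  ⇒  (1, 0, 0)
     R1 -= 3/2·R2  ⇒  (0, 1, 0)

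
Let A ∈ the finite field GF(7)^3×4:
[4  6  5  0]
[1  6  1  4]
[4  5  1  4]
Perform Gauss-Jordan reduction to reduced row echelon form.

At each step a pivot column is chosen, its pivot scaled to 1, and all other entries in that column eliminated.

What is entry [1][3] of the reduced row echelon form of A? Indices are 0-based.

[1] R0 /= 4  ⇒  (1, 5, 3, 0)
     R1 -= 1·R0  ⇒  (0, 1, 5, 4)
     R2 -= 4·R0  ⇒  (0, 6, 3, 4)
[2] R1 /= 1  ⇒  (0, 1, 5, 4)
     R0 -= 5·R1  ⇒  (1, 0, 6, 1)
     R2 -= 6·R1  ⇒  (0, 0, 1, 1)
[3] R2 /= 1  ⇒  (0, 0, 1, 1)
     R0 -= 6·R2  ⇒  (1, 0, 0, 2)
     R1 -= 5·R2  ⇒  (0, 1, 0, 6)

M[1][3] = 6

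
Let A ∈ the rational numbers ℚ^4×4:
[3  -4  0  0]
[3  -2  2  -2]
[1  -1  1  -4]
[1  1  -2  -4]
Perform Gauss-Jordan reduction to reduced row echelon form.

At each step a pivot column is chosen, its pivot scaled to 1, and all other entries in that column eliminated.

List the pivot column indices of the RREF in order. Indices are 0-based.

[1] R0 /= 3  ⇒  (1, -4/3, 0, 0)
     R1 -= 3·R0  ⇒  (0, 2, 2, -2)
     R2 -= 1·R0  ⇒  (0, 1/3, 1, -4)
     R3 -= 1·R0  ⇒  (0, 7/3, -2, -4)
[2] R1 /= 2  ⇒  (0, 1, 1, -1)
     R0 -= -4/3·R1  ⇒  (1, 0, 4/3, -4/3)
     R2 -= 1/3·R1  ⇒  (0, 0, 2/3, -11/3)
     R3 -= 7/3·R1  ⇒  (0, 0, -13/3, -5/3)
[3] R2 /= 2/3  ⇒  (0, 0, 1, -11/2)
     R0 -= 4/3·R2  ⇒  (1, 0, 0, 6)
     R1 -= 1·R2  ⇒  (0, 1, 0, 9/2)
     R3 -= -13/3·R2  ⇒  (0, 0, 0, -51/2)
[4] R3 /= -51/2  ⇒  (0, 0, 0, 1)
     R0 -= 6·R3  ⇒  (1, 0, 0, 0)
     R1 -= 9/2·R3  ⇒  (0, 1, 0, 0)
     R2 -= -11/2·R3  ⇒  (0, 0, 1, 0)

pivot columns: 0, 1, 2, 3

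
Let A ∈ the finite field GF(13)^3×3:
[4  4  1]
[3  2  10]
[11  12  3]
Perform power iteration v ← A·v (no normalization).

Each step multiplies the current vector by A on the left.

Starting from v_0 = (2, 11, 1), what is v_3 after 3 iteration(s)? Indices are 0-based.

v_0 = (2, 11, 1).
v_1 = A·v_0 = (1, 12, 1).
v_2 = A·v_1 = (1, 11, 2).
v_3 = A·v_2 = (11, 6, 6).

v_3 = (11, 6, 6)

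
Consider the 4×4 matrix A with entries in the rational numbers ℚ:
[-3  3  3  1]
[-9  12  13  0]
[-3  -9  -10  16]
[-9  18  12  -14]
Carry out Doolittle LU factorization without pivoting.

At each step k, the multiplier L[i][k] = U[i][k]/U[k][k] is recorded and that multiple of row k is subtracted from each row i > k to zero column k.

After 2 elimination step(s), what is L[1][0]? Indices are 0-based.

Step 1: pivot at (0,0) is -3.
  row1 ← row1 − (3)·row0  ⇒  L[1][0]=3, U row1=(0, 3, 4, -3)
  row2 ← row2 − (1)·row0  ⇒  L[2][0]=1, U row2=(0, -12, -13, 15)
  row3 ← row3 − (3)·row0  ⇒  L[3][0]=3, U row3=(0, 9, 3, -17)
Step 2: pivot at (1,1) is 3.
  row2 ← row2 − (-4)·row1  ⇒  L[2][1]=-4, U row2=(0, 0, 3, 3)
  row3 ← row3 − (3)·row1  ⇒  L[3][1]=3, U row3=(0, 0, -9, -8)

L[1][0] = 3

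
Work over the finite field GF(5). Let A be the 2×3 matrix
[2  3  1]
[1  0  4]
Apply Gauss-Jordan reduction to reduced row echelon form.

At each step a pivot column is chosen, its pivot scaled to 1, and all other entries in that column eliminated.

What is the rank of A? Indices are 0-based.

rank = 2

[1] R0 /= 2  ⇒  (1, 4, 3)
     R1 -= 1·R0  ⇒  (0, 1, 1)
[2] R1 /= 1  ⇒  (0, 1, 1)
     R0 -= 4·R1  ⇒  (1, 0, 4)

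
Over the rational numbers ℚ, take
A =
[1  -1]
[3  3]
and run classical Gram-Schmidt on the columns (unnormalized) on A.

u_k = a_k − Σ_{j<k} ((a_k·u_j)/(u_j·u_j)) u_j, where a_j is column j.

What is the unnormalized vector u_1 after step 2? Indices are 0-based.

Step 1: u_0 = a_0 = (1, 3).
Step 2: u_1 = a_1 − (4/5)·u_0 = (-9/5, 3/5).

u_1 = (-9/5, 3/5)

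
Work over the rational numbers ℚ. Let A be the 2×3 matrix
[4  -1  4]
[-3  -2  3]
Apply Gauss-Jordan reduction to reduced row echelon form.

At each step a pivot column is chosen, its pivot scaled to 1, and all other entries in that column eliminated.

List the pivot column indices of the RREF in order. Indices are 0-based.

pivot columns: 0, 1

pivot(0,0)=4: scale R0 → (1, -1/4, 1)
  clear (1,0): R1 −= (-3)R0 → (0, -11/4, 6)
pivot(1,1)=-11/4: scale R1 → (0, 1, -24/11)
  clear (0,1): R0 −= (-1/4)R1 → (1, 0, 5/11)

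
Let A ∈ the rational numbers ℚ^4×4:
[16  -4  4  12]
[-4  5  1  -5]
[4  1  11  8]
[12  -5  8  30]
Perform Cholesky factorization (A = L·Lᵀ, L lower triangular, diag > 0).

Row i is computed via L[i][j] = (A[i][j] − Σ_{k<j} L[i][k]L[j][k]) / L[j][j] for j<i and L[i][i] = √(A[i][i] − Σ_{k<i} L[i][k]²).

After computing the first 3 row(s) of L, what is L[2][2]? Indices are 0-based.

L[2][2] = 3

Step 1: L[0][0] = √(16) = 4.
  L[1][0] = (-4) / L[0][0] = -1.
Step 2: L[1][1] = √(4) = 2.
  L[2][0] = (4) / L[0][0] = 1.
  L[2][1] = (2) / L[1][1] = 1.
Step 3: L[2][2] = √(9) = 3.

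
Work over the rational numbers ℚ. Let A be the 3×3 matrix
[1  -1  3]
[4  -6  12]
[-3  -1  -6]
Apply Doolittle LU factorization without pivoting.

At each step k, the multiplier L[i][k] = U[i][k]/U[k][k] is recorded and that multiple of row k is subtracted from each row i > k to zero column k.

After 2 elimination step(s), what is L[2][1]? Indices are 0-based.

L[2][1] = 2

[col 0] pivot 1
  R1 -= 4*R0 → (0, -2, 0)  (L[1][0] := 4)
  R2 -= -3*R0 → (0, -4, 3)  (L[2][0] := -3)
[col 1] pivot -2
  R2 -= 2*R1 → (0, 0, 3)  (L[2][1] := 2)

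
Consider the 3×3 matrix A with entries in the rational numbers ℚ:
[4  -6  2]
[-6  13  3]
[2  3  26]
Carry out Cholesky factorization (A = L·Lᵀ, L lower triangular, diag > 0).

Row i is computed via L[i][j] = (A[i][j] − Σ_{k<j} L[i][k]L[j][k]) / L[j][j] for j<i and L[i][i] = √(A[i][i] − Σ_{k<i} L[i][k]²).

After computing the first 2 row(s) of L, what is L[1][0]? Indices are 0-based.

L[1][0] = -3

Step 1: L[0][0] = √(4) = 2.
  L[1][0] = (-6) / L[0][0] = -3.
Step 2: L[1][1] = √(4) = 2.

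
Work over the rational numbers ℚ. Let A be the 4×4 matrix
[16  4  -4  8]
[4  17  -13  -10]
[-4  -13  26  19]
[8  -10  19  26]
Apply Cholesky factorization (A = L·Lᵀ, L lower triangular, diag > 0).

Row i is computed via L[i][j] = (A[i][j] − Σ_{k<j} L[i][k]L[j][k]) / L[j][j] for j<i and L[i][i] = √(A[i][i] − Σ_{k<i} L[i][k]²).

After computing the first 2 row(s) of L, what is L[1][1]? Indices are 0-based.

L[1][1] = 4

Step 1: L[0][0] = √(16) = 4.
  L[1][0] = (4) / L[0][0] = 1.
Step 2: L[1][1] = √(16) = 4.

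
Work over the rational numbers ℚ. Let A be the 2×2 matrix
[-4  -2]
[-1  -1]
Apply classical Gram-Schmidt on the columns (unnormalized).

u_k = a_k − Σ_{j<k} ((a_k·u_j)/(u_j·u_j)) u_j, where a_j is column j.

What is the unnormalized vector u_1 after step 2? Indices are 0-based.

Step 1: u_0 = a_0 = (-4, -1).
Step 2: u_1 = a_1 − (9/17)·u_0 = (2/17, -8/17).

u_1 = (2/17, -8/17)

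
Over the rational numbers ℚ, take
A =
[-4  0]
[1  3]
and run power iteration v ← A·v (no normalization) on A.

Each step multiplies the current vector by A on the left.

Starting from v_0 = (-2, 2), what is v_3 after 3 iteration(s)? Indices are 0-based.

v_3 = (128, 28)

v_0 = (-2, 2).
v_1 = A·v_0 = (8, 4).
v_2 = A·v_1 = (-32, 20).
v_3 = A·v_2 = (128, 28).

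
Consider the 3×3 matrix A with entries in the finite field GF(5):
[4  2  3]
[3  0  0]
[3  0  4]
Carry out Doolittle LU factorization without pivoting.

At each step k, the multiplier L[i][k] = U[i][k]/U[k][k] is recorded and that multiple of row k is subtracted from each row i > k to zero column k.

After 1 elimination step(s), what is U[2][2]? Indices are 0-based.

U[2][2] = 3

Step 1: pivot at (0,0) is 4.
  row1 ← row1 − (2)·row0  ⇒  L[1][0]=2, U row1=(0, 1, 4)
  row2 ← row2 − (2)·row0  ⇒  L[2][0]=2, U row2=(0, 1, 3)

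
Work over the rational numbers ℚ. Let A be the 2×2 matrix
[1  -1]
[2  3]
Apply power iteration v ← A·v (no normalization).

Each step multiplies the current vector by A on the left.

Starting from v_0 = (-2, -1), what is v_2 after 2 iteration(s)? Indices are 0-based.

v_2 = (6, -23)

v_0 = (-2, -1).
v_1 = A·v_0 = (-1, -7).
v_2 = A·v_1 = (6, -23).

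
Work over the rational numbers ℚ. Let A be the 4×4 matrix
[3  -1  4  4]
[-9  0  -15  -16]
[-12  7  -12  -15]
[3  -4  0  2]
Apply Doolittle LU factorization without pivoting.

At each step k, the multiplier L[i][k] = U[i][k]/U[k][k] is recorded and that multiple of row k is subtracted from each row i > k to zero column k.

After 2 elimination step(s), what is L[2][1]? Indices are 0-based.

L[2][1] = -1

[col 0] pivot 3
  R1 -= -3*R0 → (0, -3, -3, -4)  (L[1][0] := -3)
  R2 -= -4*R0 → (0, 3, 4, 1)  (L[2][0] := -4)
  R3 -= 1*R0 → (0, -3, -4, -2)  (L[3][0] := 1)
[col 1] pivot -3
  R2 -= -1*R1 → (0, 0, 1, -3)  (L[2][1] := -1)
  R3 -= 1*R1 → (0, 0, -1, 2)  (L[3][1] := 1)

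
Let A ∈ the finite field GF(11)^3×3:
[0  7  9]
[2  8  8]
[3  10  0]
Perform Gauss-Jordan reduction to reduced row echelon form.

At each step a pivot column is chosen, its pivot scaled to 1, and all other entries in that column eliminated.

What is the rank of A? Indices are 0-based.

rank = 2

pivot(0,0): swap R0↔R1
pivot(0,0)=2: scale R0 → (1, 4, 4)
  clear (2,0): R2 −= (3)R0 → (0, 9, 10)
pivot(1,1)=7: scale R1 → (0, 1, 6)
  clear (0,1): R0 −= (4)R1 → (1, 0, 2)
  clear (2,1): R2 −= (9)R1 → (0, 0, 0)
col 2: no nonzero at/below row 2; advance.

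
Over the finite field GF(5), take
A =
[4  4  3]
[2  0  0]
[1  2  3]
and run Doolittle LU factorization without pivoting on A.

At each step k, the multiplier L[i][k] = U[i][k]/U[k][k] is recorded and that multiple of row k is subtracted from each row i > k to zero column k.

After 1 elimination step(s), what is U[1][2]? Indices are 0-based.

[col 0] pivot 4
  R1 -= 3*R0 → (0, 3, 1)  (L[1][0] := 3)
  R2 -= 4*R0 → (0, 1, 1)  (L[2][0] := 4)

U[1][2] = 1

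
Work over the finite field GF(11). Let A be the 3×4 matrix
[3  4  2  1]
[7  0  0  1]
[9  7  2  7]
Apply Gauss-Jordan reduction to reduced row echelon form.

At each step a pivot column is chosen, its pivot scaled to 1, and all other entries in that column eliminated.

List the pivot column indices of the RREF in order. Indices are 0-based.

pivot columns: 0, 1, 2

step 1: normalize row 0 (÷3) = (1, 5, 8, 4)
  row 1: subtract 7×row0 = (0, 9, 10, 6)
  row 2: subtract 9×row0 = (0, 6, 7, 4)
step 2: normalize row 1 (÷9) = (0, 1, 6, 8)
  row 0: subtract 5×row1 = (1, 0, 0, 8)
  row 2: subtract 6×row1 = (0, 0, 4, 0)
step 3: normalize row 2 (÷4) = (0, 0, 1, 0)
  row 1: subtract 6×row2 = (0, 1, 0, 8)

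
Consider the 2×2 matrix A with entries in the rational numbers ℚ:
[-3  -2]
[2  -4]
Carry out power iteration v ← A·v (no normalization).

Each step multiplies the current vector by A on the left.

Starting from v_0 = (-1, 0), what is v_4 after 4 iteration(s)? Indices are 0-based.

v_4 = (171, 238)

v_0 = (-1, 0).
v_1 = A·v_0 = (3, -2).
v_2 = A·v_1 = (-5, 14).
v_3 = A·v_2 = (-13, -66).
v_4 = A·v_3 = (171, 238).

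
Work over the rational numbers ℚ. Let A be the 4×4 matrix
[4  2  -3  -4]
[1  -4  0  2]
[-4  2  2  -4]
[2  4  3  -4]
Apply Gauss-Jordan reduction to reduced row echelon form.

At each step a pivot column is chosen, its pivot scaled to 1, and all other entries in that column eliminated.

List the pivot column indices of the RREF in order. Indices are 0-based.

step 1: normalize row 0 (÷4) = (1, 1/2, -3/4, -1)
  row 1: subtract 1×row0 = (0, -9/2, 3/4, 3)
  row 2: subtract -4×row0 = (0, 4, -1, -8)
  row 3: subtract 2×row0 = (0, 3, 9/2, -2)
step 2: normalize row 1 (÷-9/2) = (0, 1, -1/6, -2/3)
  row 0: subtract 1/2×row1 = (1, 0, -2/3, -2/3)
  row 2: subtract 4×row1 = (0, 0, -1/3, -16/3)
  row 3: subtract 3×row1 = (0, 0, 5, 0)
step 3: normalize row 2 (÷-1/3) = (0, 0, 1, 16)
  row 0: subtract -2/3×row2 = (1, 0, 0, 10)
  row 1: subtract -1/6×row2 = (0, 1, 0, 2)
  row 3: subtract 5×row2 = (0, 0, 0, -80)
step 4: normalize row 3 (÷-80) = (0, 0, 0, 1)
  row 0: subtract 10×row3 = (1, 0, 0, 0)
  row 1: subtract 2×row3 = (0, 1, 0, 0)
  row 2: subtract 16×row3 = (0, 0, 1, 0)

pivot columns: 0, 1, 2, 3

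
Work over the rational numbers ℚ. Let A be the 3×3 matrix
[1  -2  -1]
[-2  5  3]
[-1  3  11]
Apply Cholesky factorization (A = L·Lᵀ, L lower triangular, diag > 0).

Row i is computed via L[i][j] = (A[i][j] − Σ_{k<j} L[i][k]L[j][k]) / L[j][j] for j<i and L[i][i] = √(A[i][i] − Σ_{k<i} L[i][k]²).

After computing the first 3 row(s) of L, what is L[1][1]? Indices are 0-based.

L[1][1] = 1

Step 1: L[0][0] = √(1) = 1.
  L[1][0] = (-2) / L[0][0] = -2.
Step 2: L[1][1] = √(1) = 1.
  L[2][0] = (-1) / L[0][0] = -1.
  L[2][1] = (1) / L[1][1] = 1.
Step 3: L[2][2] = √(9) = 3.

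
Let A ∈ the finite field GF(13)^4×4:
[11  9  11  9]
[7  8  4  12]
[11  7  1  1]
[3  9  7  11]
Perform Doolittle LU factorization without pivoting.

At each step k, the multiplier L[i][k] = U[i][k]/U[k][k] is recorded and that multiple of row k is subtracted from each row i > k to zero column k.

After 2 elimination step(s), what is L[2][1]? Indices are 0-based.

L[2][1] = 9

Step 1: pivot at (0,0) is 11.
  row1 ← row1 − (3)·row0  ⇒  L[1][0]=3, U row1=(0, 7, 10, 11)
  row2 ← row2 − (1)·row0  ⇒  L[2][0]=1, U row2=(0, 11, 3, 5)
  row3 ← row3 − (5)·row0  ⇒  L[3][0]=5, U row3=(0, 3, 4, 5)
Step 2: pivot at (1,1) is 7.
  row2 ← row2 − (9)·row1  ⇒  L[2][1]=9, U row2=(0, 0, 4, 10)
  row3 ← row3 − (6)·row1  ⇒  L[3][1]=6, U row3=(0, 0, 9, 4)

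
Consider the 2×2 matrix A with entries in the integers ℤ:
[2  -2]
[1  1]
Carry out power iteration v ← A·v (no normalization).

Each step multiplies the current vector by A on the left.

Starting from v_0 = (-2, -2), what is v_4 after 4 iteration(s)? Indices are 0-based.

v_4 = (40, 28)

v_0 = (-2, -2).
v_1 = A·v_0 = (0, -4).
v_2 = A·v_1 = (8, -4).
v_3 = A·v_2 = (24, 4).
v_4 = A·v_3 = (40, 28).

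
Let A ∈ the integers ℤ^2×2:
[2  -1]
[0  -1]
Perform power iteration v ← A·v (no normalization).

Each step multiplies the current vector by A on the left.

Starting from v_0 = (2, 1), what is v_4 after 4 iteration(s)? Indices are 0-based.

v_0 = (2, 1).
v_1 = A·v_0 = (3, -1).
v_2 = A·v_1 = (7, 1).
v_3 = A·v_2 = (13, -1).
v_4 = A·v_3 = (27, 1).

v_4 = (27, 1)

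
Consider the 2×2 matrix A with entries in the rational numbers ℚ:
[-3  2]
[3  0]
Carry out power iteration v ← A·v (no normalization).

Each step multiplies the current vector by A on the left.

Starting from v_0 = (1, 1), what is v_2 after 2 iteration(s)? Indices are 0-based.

v_2 = (9, -3)

v_0 = (1, 1).
v_1 = A·v_0 = (-1, 3).
v_2 = A·v_1 = (9, -3).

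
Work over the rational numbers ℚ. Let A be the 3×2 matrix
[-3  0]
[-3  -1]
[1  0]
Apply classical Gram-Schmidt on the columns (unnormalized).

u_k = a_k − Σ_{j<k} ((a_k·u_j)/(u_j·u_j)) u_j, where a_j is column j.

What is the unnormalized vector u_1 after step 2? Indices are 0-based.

Step 1: u_0 = a_0 = (-3, -3, 1).
Step 2: u_1 = a_1 − (3/19)·u_0 = (9/19, -10/19, -3/19).

u_1 = (9/19, -10/19, -3/19)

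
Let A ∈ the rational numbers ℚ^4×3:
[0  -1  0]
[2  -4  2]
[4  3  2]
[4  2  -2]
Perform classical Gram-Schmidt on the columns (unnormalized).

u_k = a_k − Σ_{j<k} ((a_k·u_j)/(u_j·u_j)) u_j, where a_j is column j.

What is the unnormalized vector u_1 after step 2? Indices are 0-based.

Step 1: u_0 = a_0 = (0, 2, 4, 4).
Step 2: u_1 = a_1 − (1/3)·u_0 = (-1, -14/3, 5/3, 2/3).

u_1 = (-1, -14/3, 5/3, 2/3)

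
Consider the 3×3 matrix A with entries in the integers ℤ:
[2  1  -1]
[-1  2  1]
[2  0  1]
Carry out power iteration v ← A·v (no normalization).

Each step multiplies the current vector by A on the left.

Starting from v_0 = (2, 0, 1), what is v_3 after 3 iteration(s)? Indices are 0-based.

v_0 = (2, 0, 1).
v_1 = A·v_0 = (3, -1, 5).
v_2 = A·v_1 = (0, 0, 11).
v_3 = A·v_2 = (-11, 11, 11).

v_3 = (-11, 11, 11)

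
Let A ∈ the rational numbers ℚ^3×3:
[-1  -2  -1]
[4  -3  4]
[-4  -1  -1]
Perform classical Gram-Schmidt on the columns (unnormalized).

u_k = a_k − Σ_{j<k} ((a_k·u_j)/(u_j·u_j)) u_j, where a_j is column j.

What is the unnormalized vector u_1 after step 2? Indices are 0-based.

u_1 = (-24/11, -25/11, -19/11)

Step 1: u_0 = a_0 = (-1, 4, -4).
Step 2: u_1 = a_1 − (-2/11)·u_0 = (-24/11, -25/11, -19/11).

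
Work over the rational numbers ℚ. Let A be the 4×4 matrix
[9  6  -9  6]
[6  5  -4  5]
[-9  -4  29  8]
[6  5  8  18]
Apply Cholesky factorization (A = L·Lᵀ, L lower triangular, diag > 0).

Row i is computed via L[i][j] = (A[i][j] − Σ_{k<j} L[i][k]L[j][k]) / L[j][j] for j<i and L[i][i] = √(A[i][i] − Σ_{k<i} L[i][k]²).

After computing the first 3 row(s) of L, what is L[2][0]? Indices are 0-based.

Step 1: L[0][0] = √(9) = 3.
  L[1][0] = (6) / L[0][0] = 2.
Step 2: L[1][1] = √(1) = 1.
  L[2][0] = (-9) / L[0][0] = -3.
  L[2][1] = (2) / L[1][1] = 2.
Step 3: L[2][2] = √(16) = 4.

L[2][0] = -3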